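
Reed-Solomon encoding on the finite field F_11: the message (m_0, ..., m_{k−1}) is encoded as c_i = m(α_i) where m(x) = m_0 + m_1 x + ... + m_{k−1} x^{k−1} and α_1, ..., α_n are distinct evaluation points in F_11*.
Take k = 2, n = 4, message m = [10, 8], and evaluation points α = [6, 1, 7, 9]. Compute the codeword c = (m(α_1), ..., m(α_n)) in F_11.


c = [3, 7, 0, 5]

Message polynomial: m(x) = 10 + 8·x (mod 11).
For each evaluation point α_i, compute m(α_i) mod 11:
  α_1 = 6: Horner steps 8 → 3, so m(6) = 3.
  α_2 = 1: Horner steps 8 → 7, so m(1) = 7.
  α_3 = 7: Horner steps 8 → 0, so m(7) = 0.
  α_4 = 9: Horner steps 8 → 5, so m(9) = 5.
Codeword c = [3, 7, 0, 5] ∈ F_11^4.


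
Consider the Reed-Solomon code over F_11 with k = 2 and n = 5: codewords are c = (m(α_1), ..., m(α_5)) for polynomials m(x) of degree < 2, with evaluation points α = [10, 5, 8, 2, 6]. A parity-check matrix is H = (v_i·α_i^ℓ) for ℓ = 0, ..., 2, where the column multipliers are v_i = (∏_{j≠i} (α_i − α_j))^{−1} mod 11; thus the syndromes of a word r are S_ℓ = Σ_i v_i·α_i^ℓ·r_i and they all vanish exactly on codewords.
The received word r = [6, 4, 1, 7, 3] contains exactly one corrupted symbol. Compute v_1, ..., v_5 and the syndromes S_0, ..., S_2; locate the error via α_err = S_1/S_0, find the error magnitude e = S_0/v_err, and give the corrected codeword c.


S = (7, 4, 7), error at position 1, error magnitude e = 7, c = [10, 4, 1, 7, 3].

Step 1: column multipliers v_i = (∏_{j≠i}(α_i − α_j))^{−1} mod 11.
  i = 1 (α = 10): (10−5)(10−8)(10−2)(10−6) = 5·2·8·4 = 320 ≡ 1, so v_1 = 1^{−1} = 1 (mod 11).
  i = 2 (α = 5): (5−10)(5−8)(5−2)(5−6) = (−5)·(−3)·3·(−1) = −45 ≡ 10, so v_2 = 10^{−1} = 10 (mod 11).
  i = 3 (α = 8): (8−10)(8−5)(8−2)(8−6) = (−2)·3·6·2 = −72 ≡ 5, so v_3 = 5^{−1} = 9 (mod 11).
  i = 4 (α = 2): (2−10)(2−5)(2−8)(2−6) = (−8)·(−3)·(−6)·(−4) = 576 ≡ 4, so v_4 = 4^{−1} = 3 (mod 11).
  i = 5 (α = 6): (6−10)(6−5)(6−8)(6−2) = (−4)·1·(−2)·4 = 32 ≡ 10, so v_5 = 10^{−1} = 10 (mod 11).
  v = [1, 10, 9, 3, 10].
Step 2: syndromes of r = [6, 4, 1, 7, 3] (all sums mod 11).
  S_0 = Σ v_i r_i = 1·6 + 10·4 + 9·1 + 3·7 + 10·3 = 106 ≡ 7.
  S_1 = Σ v_i α_i r_i = 1·10·6 + 10·5·4 + 9·8·1 + 3·2·7 + 10·6·3 = 554 ≡ 4.
  α_i^2 mod 11 = [1, 3, 9, 4, 3].
  S_2 = Σ v_i α_i^2 r_i = 1·1·6 + 10·3·4 + 9·9·1 + 3·4·7 + 10·3·3 = 381 ≡ 7.
  S = (7, 4, 7) ≠ 0, so r is not a codeword (an error is present).
Step 3: locate the error. For a single error e at position i, S_ℓ = v_i·e·α_i^ℓ, so α_err = S_1/S_0.
  S_0^{−1} = 7^{−1} = 8 (mod 11), so α_err = 4·8 = 32 ≡ 10 = α_1. Error position i = 1.
  Consistency check: S_2/S_1 = 7·3 = 21 ≡ 10 = α_err ✓ (single-error assumption holds).
Step 4: error magnitude e = S_0/v_1 = S_0·∏_{j≠1}(α_1 − α_j) = 7·1 = 7 ≡ 7 (mod 11).
Step 5: correct position 1: c_1 = r_1 − e = 6 − 7 ≡ 10 (mod 11). Hence c = [10, 4, 1, 7, 3].
  Check: interpolating c through the α_i gives m(x) = 9 + 10·x (degree < 2) with m(α_i) = c_i for every i, so c is indeed a codeword.


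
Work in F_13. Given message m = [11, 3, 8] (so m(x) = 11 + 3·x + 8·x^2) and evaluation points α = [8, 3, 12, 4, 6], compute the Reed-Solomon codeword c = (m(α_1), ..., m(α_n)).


c = [1, 1, 3, 8, 5]

Message polynomial: m(x) = 11 + 3·x + 8·x^2 (mod 13).
For each evaluation point α_i, compute m(α_i) mod 13:
  α_1 = 8: Horner steps 8 → 2 → 1, so m(8) = 1.
  α_2 = 3: Horner steps 8 → 1 → 1, so m(3) = 1.
  α_3 = 12: Horner steps 8 → 8 → 3, so m(12) = 3.
  α_4 = 4: Horner steps 8 → 9 → 8, so m(4) = 8.
  α_5 = 6: Horner steps 8 → 12 → 5, so m(6) = 5.
Codeword c = [1, 1, 3, 8, 5] ∈ F_13^5.


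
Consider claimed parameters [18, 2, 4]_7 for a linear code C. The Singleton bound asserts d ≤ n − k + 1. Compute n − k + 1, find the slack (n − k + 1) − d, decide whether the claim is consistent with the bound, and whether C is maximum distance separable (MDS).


Singleton RHS = n − k + 1 = 17, slack = 13, bound satisfied, not MDS.

Singleton bound: d ≤ n − k + 1.
Here n = 18, k = 2, so n − k + 1 = 17.
Given d = 4, check d ≤ 17: YES.
Slack = (n − k + 1) − d = 13.
The code is NOT MDS (slack = 13 > 0).
Description: the claimed parameters are [18, 2, 4]_7; such a code would be non-MDS.


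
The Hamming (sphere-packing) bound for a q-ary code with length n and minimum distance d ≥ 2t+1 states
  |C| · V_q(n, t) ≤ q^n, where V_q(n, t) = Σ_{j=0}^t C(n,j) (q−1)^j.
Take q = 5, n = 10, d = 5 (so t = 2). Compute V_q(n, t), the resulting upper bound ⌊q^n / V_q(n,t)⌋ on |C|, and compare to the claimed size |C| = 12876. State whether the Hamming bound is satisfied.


V_q(n, t) = 761, q^n = 9765625, Hamming bound = 12832, |C| = 12876 > bound (violated).

Step 1: Compute V_q(n, t) = Σ_{j=0}^2 C(n, j) (q−1)^j.
  j = 0: C(10,0)·(4)^0 = 1·1 = 1.
  j = 1: C(10,1)·(4)^1 = 10·4 = 40.
  j = 2: C(10,2)·(4)^2 = 45·16 = 720.
  V_q(n, t) = 1 + 40 + 720 = 761.
Step 2: q^n = 5^10 = 9765625.
Step 3: Hamming bound ⌊q^n / V_q(n,t)⌋ = ⌊9765625/761⌋ = 12832.
Step 4: Compare |C| = 12876 to 12832: violated.
The claimed |C| lies above the Hamming bound, so no 5-ary code of length 10 with d ≥ 5 can have 12876 codewords.


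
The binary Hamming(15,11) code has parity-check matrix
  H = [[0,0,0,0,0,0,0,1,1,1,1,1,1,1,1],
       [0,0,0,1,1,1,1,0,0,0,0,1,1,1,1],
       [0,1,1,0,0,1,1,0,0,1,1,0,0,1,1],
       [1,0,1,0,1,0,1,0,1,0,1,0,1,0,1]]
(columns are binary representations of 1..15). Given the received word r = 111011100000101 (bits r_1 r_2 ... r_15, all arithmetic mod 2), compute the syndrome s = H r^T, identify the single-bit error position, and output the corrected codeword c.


s = (0, 1, 1, 0)^T, error position = 6, corrected codeword c = 111010100000101

Compute s = H r^T mod 2 one row at a time:
  s_1 = 0 + 0 + 0 + 0 + 0 + 1 + 0 + 1 = 2 ≡ 0 (mod 2).
  s_2 = 0 + 1 + 1 + 1 + 0 + 1 + 0 + 1 = 5 ≡ 1 (mod 2).
  s_3 = 1 + 1 + 1 + 1 + 0 + 0 + 0 + 1 = 5 ≡ 1 (mod 2).
  s_4 = 1 + 1 + 1 + 1 + 0 + 0 + 1 + 1 = 6 ≡ 0 (mod 2).
s = (0, 1, 1, 0)^T — this equals column 6 of H (binary 0110), so error is at position 6.
Correct: flip bit 6 of r = 111011100000101 to get c = 111010100000101.


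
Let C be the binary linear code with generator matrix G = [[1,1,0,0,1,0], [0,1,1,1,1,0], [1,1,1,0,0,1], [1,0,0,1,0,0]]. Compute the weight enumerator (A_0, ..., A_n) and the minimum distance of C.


Weight distribution: A_0 = 1, A_1 = 1, A_2 = 2, A_3 = 6, A_4 = 5, A_5 = 1. Minimum distance d = 1.

Enumerate all 2^4 = 16 messages m ∈ F_2^4.
For each, compute codeword c = mG in F_2^6, then tally its weight.
  m = 0000 → c = 000000, weight = 0.
  m = 1000 → c = 110010, weight = 3.
  m = 0100 → c = 011110, weight = 4.
  m = 1100 → c = 101100, weight = 3.
  m = 0010 → c = 111001, weight = 4.
  m = 1010 → c = 001011, weight = 3.
  m = 0110 → c = 100111, weight = 4.
  m = 1110 → c = 010101, weight = 3.
  m = 0001 → c = 100100, weight = 2.
  m = 1001 → c = 010110, weight = 3.
  m = 0101 → c = 111010, weight = 4.
  m = 1101 → c = 001000, weight = 1.
  m = 0011 → c = 011101, weight = 4.
  m = 1011 → c = 101111, weight = 5.
  m = 0111 → c = 000011, weight = 2.
  m = 1111 → c = 110001, weight = 3.
Tally weights:
  weight 0: 1 codewords.
  weight 1: 1 codewords.
  weight 2: 2 codewords.
  weight 3: 6 codewords.
  weight 4: 5 codewords.
  weight 5: 1 codewords.
Minimum distance d = smallest w > 0 with A_w > 0 = 1.
Sanity: Σ A_w = 16 = 2^4 = 16 ✓.


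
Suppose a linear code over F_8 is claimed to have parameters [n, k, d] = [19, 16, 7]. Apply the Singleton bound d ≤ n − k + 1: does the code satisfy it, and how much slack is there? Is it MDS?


Singleton RHS = n − k + 1 = 4, slack = -3, bound violated (no such code; not MDS).

Singleton bound: d ≤ n − k + 1.
Here n = 19, k = 16, so n − k + 1 = 4.
Given d = 7, check d ≤ 4: NO.
Slack = (n − k + 1) − d = -3.
The slack is negative: d = 7 exceeds n − k + 1 = 4 by 3, so the Singleton bound is violated and no linear [19, 16, 7]_8 code can exist. In particular it is not MDS (MDS requires d = n − k + 1 exactly).
Description: the claimed parameters are [19, 16, 7]_8; such a code would be impossible (violates the Singleton bound).


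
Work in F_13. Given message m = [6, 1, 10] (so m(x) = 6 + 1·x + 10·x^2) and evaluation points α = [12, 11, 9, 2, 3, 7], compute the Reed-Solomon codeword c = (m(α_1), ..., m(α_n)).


c = [2, 5, 6, 9, 8, 9]

Message polynomial: m(x) = 6 + 1·x + 10·x^2 (mod 13).
For each evaluation point α_i, compute m(α_i) mod 13:
  α_1 = 12: Horner steps 10 → 4 → 2, so m(12) = 2.
  α_2 = 11: Horner steps 10 → 7 → 5, so m(11) = 5.
  α_3 = 9: Horner steps 10 → 0 → 6, so m(9) = 6.
  α_4 = 2: Horner steps 10 → 8 → 9, so m(2) = 9.
  α_5 = 3: Horner steps 10 → 5 → 8, so m(3) = 8.
  α_6 = 7: Horner steps 10 → 6 → 9, so m(7) = 9.
Codeword c = [2, 5, 6, 9, 8, 9] ∈ F_13^6.


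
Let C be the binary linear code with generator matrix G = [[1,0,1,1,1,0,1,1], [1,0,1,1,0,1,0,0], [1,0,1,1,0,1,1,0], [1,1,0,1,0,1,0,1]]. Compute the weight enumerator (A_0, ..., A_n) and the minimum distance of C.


Weight distribution: A_0 = 1, A_1 = 1, A_3 = 2, A_4 = 5, A_5 = 5, A_6 = 2. Minimum distance d = 1.

Enumerate all 2^4 = 16 messages m ∈ F_2^4.
For each, compute codeword c = mG in F_2^8, then tally its weight.
  m = 0000 → c = 00000000, weight = 0.
  m = 1000 → c = 10111011, weight = 6.
  m = 0100 → c = 10110100, weight = 4.
  m = 1100 → c = 00001111, weight = 4.
  m = 0010 → c = 10110110, weight = 5.
  m = 1010 → c = 00001101, weight = 3.
  m = 0110 → c = 00000010, weight = 1.
  m = 1110 → c = 10111001, weight = 5.
  m = 0001 → c = 11010101, weight = 5.
  m = 1001 → c = 01101110, weight = 5.
  m = 0101 → c = 01100001, weight = 3.
  m = 1101 → c = 11011010, weight = 5.
  m = 0011 → c = 01100011, weight = 4.
  m = 1011 → c = 11011000, weight = 4.
  m = 0111 → c = 11010111, weight = 6.
  m = 1111 → c = 01101100, weight = 4.
Tally weights:
  weight 0: 1 codewords.
  weight 1: 1 codewords.
  weight 3: 2 codewords.
  weight 4: 5 codewords.
  weight 5: 5 codewords.
  weight 6: 2 codewords.
Minimum distance d = smallest w > 0 with A_w > 0 = 1.
Sanity: Σ A_w = 16 = 2^4 = 16 ✓.


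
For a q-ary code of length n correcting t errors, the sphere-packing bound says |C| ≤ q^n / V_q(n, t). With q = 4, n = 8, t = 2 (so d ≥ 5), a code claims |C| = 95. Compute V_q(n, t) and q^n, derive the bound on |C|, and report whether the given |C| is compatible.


V_q(n, t) = 277, q^n = 65536, Hamming bound = 236, |C| = 95 ≤ bound (satisfied).

Step 1: Compute V_q(n, t) = Σ_{j=0}^2 C(n, j) (q−1)^j.
  j = 0: C(8,0)·(3)^0 = 1·1 = 1.
  j = 1: C(8,1)·(3)^1 = 8·3 = 24.
  j = 2: C(8,2)·(3)^2 = 28·9 = 252.
  V_q(n, t) = 1 + 24 + 252 = 277.
Step 2: q^n = 4^8 = 65536.
Step 3: Hamming bound ⌊q^n / V_q(n,t)⌋ = ⌊65536/277⌋ = 236.
Step 4: Compare |C| = 95 to 236: satisfied.
The claimed |C| lies below the Hamming bound.


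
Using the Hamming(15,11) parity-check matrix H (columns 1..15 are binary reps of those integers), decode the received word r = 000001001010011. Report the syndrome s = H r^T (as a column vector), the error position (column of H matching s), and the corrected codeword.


s = (0, 1, 0, 1)^T, error position = 5, corrected codeword c = 000011001010011

Compute s = H r^T mod 2 one row at a time:
  s_1 = 0 + 1 + 0 + 1 + 0 + 0 + 1 + 1 = 4 ≡ 0 (mod 2).
  s_2 = 0 + 0 + 1 + 0 + 0 + 0 + 1 + 1 = 3 ≡ 1 (mod 2).
  s_3 = 0 + 0 + 1 + 0 + 0 + 1 + 1 + 1 = 4 ≡ 0 (mod 2).
  s_4 = 0 + 0 + 0 + 0 + 1 + 1 + 0 + 1 = 3 ≡ 1 (mod 2).
s = (0, 1, 0, 1)^T — this equals column 5 of H (binary 0101), so error is at position 5.
Correct: flip bit 5 of r = 000001001010011 to get c = 000011001010011.


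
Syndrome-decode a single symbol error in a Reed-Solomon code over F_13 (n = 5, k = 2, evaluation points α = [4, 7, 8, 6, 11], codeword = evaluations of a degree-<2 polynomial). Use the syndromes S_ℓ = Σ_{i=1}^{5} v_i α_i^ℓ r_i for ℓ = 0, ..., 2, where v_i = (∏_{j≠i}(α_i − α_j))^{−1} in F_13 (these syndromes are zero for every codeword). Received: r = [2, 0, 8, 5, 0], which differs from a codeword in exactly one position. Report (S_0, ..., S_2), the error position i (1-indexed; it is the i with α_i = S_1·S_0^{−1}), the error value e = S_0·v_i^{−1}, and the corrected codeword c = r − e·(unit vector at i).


S = (5, 3, 7), error at position 5, error magnitude e = 7, c = [2, 0, 8, 5, 6].

Step 1: column multipliers v_i = (∏_{j≠i}(α_i − α_j))^{−1} mod 13.
  i = 1 (α = 4): (4−7)(4−8)(4−6)(4−11) = (−3)·(−4)·(−2)·(−7) = 168 ≡ 12, so v_1 = 12^{−1} = 12 (mod 13).
  i = 2 (α = 7): (7−4)(7−8)(7−6)(7−11) = 3·(−1)·1·(−4) = 12 ≡ 12, so v_2 = 12^{−1} = 12 (mod 13).
  i = 3 (α = 8): (8−4)(8−7)(8−6)(8−11) = 4·1·2·(−3) = −24 ≡ 2, so v_3 = 2^{−1} = 7 (mod 13).
  i = 4 (α = 6): (6−4)(6−7)(6−8)(6−11) = 2·(−1)·(−2)·(−5) = −20 ≡ 6, so v_4 = 6^{−1} = 11 (mod 13).
  i = 5 (α = 11): (11−4)(11−7)(11−8)(11−6) = 7·4·3·5 = 420 ≡ 4, so v_5 = 4^{−1} = 10 (mod 13).
  v = [12, 12, 7, 11, 10].
Step 2: syndromes of r = [2, 0, 8, 5, 0] (all sums mod 13).
  S_0 = Σ v_i r_i = 12·2 + 12·0 + 7·8 + 11·5 + 10·0 = 135 ≡ 5.
  S_1 = Σ v_i α_i r_i = 12·4·2 + 12·7·0 + 7·8·8 + 11·6·5 + 10·11·0 = 874 ≡ 3.
  α_i^2 mod 13 = [3, 10, 12, 10, 4].
  S_2 = Σ v_i α_i^2 r_i = 12·3·2 + 12·10·0 + 7·12·8 + 11·10·5 + 10·4·0 = 1294 ≡ 7.
  S = (5, 3, 7) ≠ 0, so r is not a codeword (an error is present).
Step 3: locate the error. For a single error e at position i, S_ℓ = v_i·e·α_i^ℓ, so α_err = S_1/S_0.
  S_0^{−1} = 5^{−1} = 8 (mod 13), so α_err = 3·8 = 24 ≡ 11 = α_5. Error position i = 5.
  Consistency check: S_2/S_1 = 7·9 = 63 ≡ 11 = α_err ✓ (single-error assumption holds).
Step 4: error magnitude e = S_0/v_5 = S_0·∏_{j≠5}(α_5 − α_j) = 5·4 = 20 ≡ 7 (mod 13).
Step 5: correct position 5: c_5 = r_5 − e = 0 − 7 ≡ 6 (mod 13). Hence c = [2, 0, 8, 5, 6].
  Check: interpolating c through the α_i gives m(x) = 9 + 8·x (degree < 2) with m(α_i) = c_i for every i, so c is indeed a codeword.


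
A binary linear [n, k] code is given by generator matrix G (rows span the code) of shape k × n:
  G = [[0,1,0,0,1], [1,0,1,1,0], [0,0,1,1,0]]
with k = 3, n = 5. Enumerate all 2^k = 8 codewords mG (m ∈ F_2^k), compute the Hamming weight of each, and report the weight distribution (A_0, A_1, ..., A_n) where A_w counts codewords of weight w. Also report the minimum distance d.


Weight distribution: A_0 = 1, A_1 = 1, A_2 = 2, A_3 = 2, A_4 = 1, A_5 = 1. Minimum distance d = 1.

Enumerate all 2^3 = 8 messages m ∈ F_2^3.
For each, compute codeword c = mG in F_2^5, then tally its weight.
  m = 000 → c = 00000, weight = 0.
  m = 100 → c = 01001, weight = 2.
  m = 010 → c = 10110, weight = 3.
  m = 110 → c = 11111, weight = 5.
  m = 001 → c = 00110, weight = 2.
  m = 101 → c = 01111, weight = 4.
  m = 011 → c = 10000, weight = 1.
  m = 111 → c = 11001, weight = 3.
Tally weights:
  weight 0: 1 codewords.
  weight 1: 1 codewords.
  weight 2: 2 codewords.
  weight 3: 2 codewords.
  weight 4: 1 codewords.
  weight 5: 1 codewords.
Minimum distance d = smallest w > 0 with A_w > 0 = 1.
Sanity: Σ A_w = 8 = 2^3 = 8 ✓.


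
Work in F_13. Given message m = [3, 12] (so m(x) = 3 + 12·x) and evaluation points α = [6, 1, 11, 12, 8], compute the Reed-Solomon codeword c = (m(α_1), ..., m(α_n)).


c = [10, 2, 5, 4, 8]

Message polynomial: m(x) = 3 + 12·x (mod 13).
For each evaluation point α_i, compute m(α_i) mod 13:
  α_1 = 6: Horner steps 12 → 10, so m(6) = 10.
  α_2 = 1: Horner steps 12 → 2, so m(1) = 2.
  α_3 = 11: Horner steps 12 → 5, so m(11) = 5.
  α_4 = 12: Horner steps 12 → 4, so m(12) = 4.
  α_5 = 8: Horner steps 12 → 8, so m(8) = 8.
Codeword c = [10, 2, 5, 4, 8] ∈ F_13^5.


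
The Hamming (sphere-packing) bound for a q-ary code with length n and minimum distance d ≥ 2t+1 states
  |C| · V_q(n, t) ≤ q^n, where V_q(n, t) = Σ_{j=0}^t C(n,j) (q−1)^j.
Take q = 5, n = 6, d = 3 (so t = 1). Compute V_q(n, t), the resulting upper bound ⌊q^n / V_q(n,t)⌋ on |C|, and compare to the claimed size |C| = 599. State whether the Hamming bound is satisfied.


V_q(n, t) = 25, q^n = 15625, Hamming bound = 625, |C| = 599 ≤ bound (satisfied).

Step 1: Compute V_q(n, t) = Σ_{j=0}^1 C(n, j) (q−1)^j.
  j = 0: C(6,0)·(4)^0 = 1·1 = 1.
  j = 1: C(6,1)·(4)^1 = 6·4 = 24.
  V_q(n, t) = 1 + 24 = 25.
Step 2: q^n = 5^6 = 15625.
Step 3: Hamming bound ⌊q^n / V_q(n,t)⌋ = ⌊15625/25⌋ = 625.
Step 4: Compare |C| = 599 to 625: satisfied.
The claimed |C| lies below the Hamming bound.


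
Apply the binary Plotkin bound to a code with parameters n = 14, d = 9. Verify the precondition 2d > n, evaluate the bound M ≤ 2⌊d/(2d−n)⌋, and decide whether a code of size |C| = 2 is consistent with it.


Plotkin bound M ≤ 4; given |C| = 2 ≤ bound (satisfied).

Check applicability: 2d = 18, n = 14.
2d − n = 4 > 0, so Plotkin applies.
Compute d/(2d−n) = 9/4 ≈ 2.2500.
⌊d/(2d−n)⌋ = 2.
Plotkin bound: M ≤ 2·2 = 4.
Given |C| = 2, check: satisfied.
This |C| is below the Plotkin bound.


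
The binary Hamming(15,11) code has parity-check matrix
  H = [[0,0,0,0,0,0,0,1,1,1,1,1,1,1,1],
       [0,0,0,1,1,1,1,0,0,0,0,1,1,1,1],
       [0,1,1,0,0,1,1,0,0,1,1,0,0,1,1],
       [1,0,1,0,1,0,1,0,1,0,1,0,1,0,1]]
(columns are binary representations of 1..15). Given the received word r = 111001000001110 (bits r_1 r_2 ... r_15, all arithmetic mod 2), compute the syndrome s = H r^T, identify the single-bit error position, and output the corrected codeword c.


s = (1, 0, 0, 1)^T, error position = 9, corrected codeword c = 111001001001110

Compute s = H r^T mod 2 one row at a time:
  s_1 = 0 + 0 + 0 + 0 + 1 + 1 + 1 + 0 = 3 ≡ 1 (mod 2).
  s_2 = 0 + 0 + 1 + 0 + 1 + 1 + 1 + 0 = 4 ≡ 0 (mod 2).
  s_3 = 1 + 1 + 1 + 0 + 0 + 0 + 1 + 0 = 4 ≡ 0 (mod 2).
  s_4 = 1 + 1 + 0 + 0 + 0 + 0 + 1 + 0 = 3 ≡ 1 (mod 2).
s = (1, 0, 0, 1)^T — this equals column 9 of H (binary 1001), so error is at position 9.
Correct: flip bit 9 of r = 111001000001110 to get c = 111001001001110.


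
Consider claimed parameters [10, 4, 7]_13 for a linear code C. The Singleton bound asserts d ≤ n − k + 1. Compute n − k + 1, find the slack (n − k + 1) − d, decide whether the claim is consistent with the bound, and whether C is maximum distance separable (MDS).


Singleton RHS = n − k + 1 = 7, slack = 0, bound satisfied, MDS.

Singleton bound: d ≤ n − k + 1.
Here n = 10, k = 4, so n − k + 1 = 7.
Given d = 7, check d ≤ 7: YES.
Slack = (n − k + 1) − d = 0.
The code is MDS (slack = 0).
Description: the claimed parameters are [10, 4, 7]_13; such a code would be MDS (meets Singleton bound).


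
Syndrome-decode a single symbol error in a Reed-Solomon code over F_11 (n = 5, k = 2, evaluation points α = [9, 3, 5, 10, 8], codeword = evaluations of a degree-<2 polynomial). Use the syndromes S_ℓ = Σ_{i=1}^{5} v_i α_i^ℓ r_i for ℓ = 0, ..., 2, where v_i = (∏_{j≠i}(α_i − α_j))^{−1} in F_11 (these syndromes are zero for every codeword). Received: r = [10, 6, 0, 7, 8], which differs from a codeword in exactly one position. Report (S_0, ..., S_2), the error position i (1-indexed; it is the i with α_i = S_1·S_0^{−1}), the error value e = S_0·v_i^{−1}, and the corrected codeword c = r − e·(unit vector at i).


S = (9, 6, 4), error at position 5, error magnitude e = 6, c = [10, 6, 0, 7, 2].

Step 1: column multipliers v_i = (∏_{j≠i}(α_i − α_j))^{−1} mod 11.
  i = 1 (α = 9): (9−3)(9−5)(9−10)(9−8) = 6·4·(−1)·1 = −24 ≡ 9, so v_1 = 9^{−1} = 5 (mod 11).
  i = 2 (α = 3): (3−9)(3−5)(3−10)(3−8) = (−6)·(−2)·(−7)·(−5) = 420 ≡ 2, so v_2 = 2^{−1} = 6 (mod 11).
  i = 3 (α = 5): (5−9)(5−3)(5−10)(5−8) = (−4)·2·(−5)·(−3) = −120 ≡ 1, so v_3 = 1^{−1} = 1 (mod 11).
  i = 4 (α = 10): (10−9)(10−3)(10−5)(10−8) = 1·7·5·2 = 70 ≡ 4, so v_4 = 4^{−1} = 3 (mod 11).
  i = 5 (α = 8): (8−9)(8−3)(8−5)(8−10) = (−1)·5·3·(−2) = 30 ≡ 8, so v_5 = 8^{−1} = 7 (mod 11).
  v = [5, 6, 1, 3, 7].
Step 2: syndromes of r = [10, 6, 0, 7, 8] (all sums mod 11).
  S_0 = Σ v_i r_i = 5·10 + 6·6 + 1·0 + 3·7 + 7·8 = 163 ≡ 9.
  S_1 = Σ v_i α_i r_i = 5·9·10 + 6·3·6 + 1·5·0 + 3·10·7 + 7·8·8 = 1216 ≡ 6.
  α_i^2 mod 11 = [4, 9, 3, 1, 9].
  S_2 = Σ v_i α_i^2 r_i = 5·4·10 + 6·9·6 + 1·3·0 + 3·1·7 + 7·9·8 = 1049 ≡ 4.
  S = (9, 6, 4) ≠ 0, so r is not a codeword (an error is present).
Step 3: locate the error. For a single error e at position i, S_ℓ = v_i·e·α_i^ℓ, so α_err = S_1/S_0.
  S_0^{−1} = 9^{−1} = 5 (mod 11), so α_err = 6·5 = 30 ≡ 8 = α_5. Error position i = 5.
  Consistency check: S_2/S_1 = 4·2 = 8 ≡ 8 = α_err ✓ (single-error assumption holds).
Step 4: error magnitude e = S_0/v_5 = S_0·∏_{j≠5}(α_5 − α_j) = 9·8 = 72 ≡ 6 (mod 11).
Step 5: correct position 5: c_5 = r_5 − e = 8 − 6 ≡ 2 (mod 11). Hence c = [10, 6, 0, 7, 2].
  Check: interpolating c through the α_i gives m(x) = 4 + 8·x (degree < 2) with m(α_i) = c_i for every i, so c is indeed a codeword.


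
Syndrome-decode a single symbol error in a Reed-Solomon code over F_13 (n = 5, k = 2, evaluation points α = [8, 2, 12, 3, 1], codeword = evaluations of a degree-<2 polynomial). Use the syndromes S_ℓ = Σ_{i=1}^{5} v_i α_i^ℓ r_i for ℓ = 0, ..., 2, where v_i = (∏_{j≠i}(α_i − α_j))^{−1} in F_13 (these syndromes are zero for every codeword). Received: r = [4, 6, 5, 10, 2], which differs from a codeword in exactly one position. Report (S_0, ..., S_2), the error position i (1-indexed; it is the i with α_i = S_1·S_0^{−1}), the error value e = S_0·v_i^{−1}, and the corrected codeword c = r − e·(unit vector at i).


S = (3, 10, 3), error at position 3, error magnitude e = 11, c = [4, 6, 7, 10, 2].

Step 1: column multipliers v_i = (∏_{j≠i}(α_i − α_j))^{−1} mod 13.
  i = 1 (α = 8): (8−2)(8−12)(8−3)(8−1) = 6·(−4)·5·7 = −840 ≡ 5, so v_1 = 5^{−1} = 8 (mod 13).
  i = 2 (α = 2): (2−8)(2−12)(2−3)(2−1) = (−6)·(−10)·(−1)·1 = −60 ≡ 5, so v_2 = 5^{−1} = 8 (mod 13).
  i = 3 (α = 12): (12−8)(12−2)(12−3)(12−1) = 4·10·9·11 = 3960 ≡ 8, so v_3 = 8^{−1} = 5 (mod 13).
  i = 4 (α = 3): (3−8)(3−2)(3−12)(3−1) = (−5)·1·(−9)·2 = 90 ≡ 12, so v_4 = 12^{−1} = 12 (mod 13).
  i = 5 (α = 1): (1−8)(1−2)(1−12)(1−3) = (−7)·(−1)·(−11)·(−2) = 154 ≡ 11, so v_5 = 11^{−1} = 6 (mod 13).
  v = [8, 8, 5, 12, 6].
Step 2: syndromes of r = [4, 6, 5, 10, 2] (all sums mod 13).
  S_0 = Σ v_i r_i = 8·4 + 8·6 + 5·5 + 12·10 + 6·2 = 237 ≡ 3.
  S_1 = Σ v_i α_i r_i = 8·8·4 + 8·2·6 + 5·12·5 + 12·3·10 + 6·1·2 = 1024 ≡ 10.
  α_i^2 mod 13 = [12, 4, 1, 9, 1].
  S_2 = Σ v_i α_i^2 r_i = 8·12·4 + 8·4·6 + 5·1·5 + 12·9·10 + 6·1·2 = 1693 ≡ 3.
  S = (3, 10, 3) ≠ 0, so r is not a codeword (an error is present).
Step 3: locate the error. For a single error e at position i, S_ℓ = v_i·e·α_i^ℓ, so α_err = S_1/S_0.
  S_0^{−1} = 3^{−1} = 9 (mod 13), so α_err = 10·9 = 90 ≡ 12 = α_3. Error position i = 3.
  Consistency check: S_2/S_1 = 3·4 = 12 ≡ 12 = α_err ✓ (single-error assumption holds).
Step 4: error magnitude e = S_0/v_3 = S_0·∏_{j≠3}(α_3 − α_j) = 3·8 = 24 ≡ 11 (mod 13).
Step 5: correct position 3: c_3 = r_3 − e = 5 − 11 ≡ 7 (mod 13). Hence c = [4, 6, 7, 10, 2].
  Check: interpolating c through the α_i gives m(x) = 11 + 4·x (degree < 2) with m(α_i) = c_i for every i, so c is indeed a codeword.


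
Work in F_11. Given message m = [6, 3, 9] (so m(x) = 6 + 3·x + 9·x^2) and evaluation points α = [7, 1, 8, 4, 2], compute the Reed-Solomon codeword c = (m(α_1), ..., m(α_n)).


c = [6, 7, 1, 8, 4]

Message polynomial: m(x) = 6 + 3·x + 9·x^2 (mod 11).
For each evaluation point α_i, compute m(α_i) mod 11:
  α_1 = 7: Horner steps 9 → 0 → 6, so m(7) = 6.
  α_2 = 1: Horner steps 9 → 1 → 7, so m(1) = 7.
  α_3 = 8: Horner steps 9 → 9 → 1, so m(8) = 1.
  α_4 = 4: Horner steps 9 → 6 → 8, so m(4) = 8.
  α_5 = 2: Horner steps 9 → 10 → 4, so m(2) = 4.
Codeword c = [6, 7, 1, 8, 4] ∈ F_11^5.


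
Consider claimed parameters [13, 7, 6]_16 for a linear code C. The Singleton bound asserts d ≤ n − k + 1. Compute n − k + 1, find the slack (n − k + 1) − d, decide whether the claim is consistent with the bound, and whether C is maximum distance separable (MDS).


Singleton RHS = n − k + 1 = 7, slack = 1, bound satisfied, not MDS.

Singleton bound: d ≤ n − k + 1.
Here n = 13, k = 7, so n − k + 1 = 7.
Given d = 6, check d ≤ 7: YES.
Slack = (n − k + 1) − d = 1.
The code is NOT MDS (slack = 1 > 0).
Description: the claimed parameters are [13, 7, 6]_16; such a code would be non-MDS.


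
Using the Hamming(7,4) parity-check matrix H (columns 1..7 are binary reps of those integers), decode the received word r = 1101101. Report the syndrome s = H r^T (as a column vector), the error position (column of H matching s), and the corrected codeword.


s = (1, 0, 1)^T, error position = 5, corrected codeword c = 1101001

Compute s = H r^T mod 2 one row at a time:
  s_1 = 1 + 1 + 0 + 1 = 3 ≡ 1 (mod 2).
  s_2 = 1 + 0 + 0 + 1 = 2 ≡ 0 (mod 2).
  s_3 = 1 + 0 + 1 + 1 = 3 ≡ 1 (mod 2).
s = (1, 0, 1)^T — this equals column 5 of H (binary 101), so error is at position 5.
Correct: flip bit 5 of r = 1101101 to get c = 1101001.


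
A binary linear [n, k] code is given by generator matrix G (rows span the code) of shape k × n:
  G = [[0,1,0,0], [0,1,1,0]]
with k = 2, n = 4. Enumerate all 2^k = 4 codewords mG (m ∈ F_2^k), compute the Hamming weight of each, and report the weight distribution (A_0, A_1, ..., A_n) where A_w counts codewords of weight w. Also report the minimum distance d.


Weight distribution: A_0 = 1, A_1 = 2, A_2 = 1. Minimum distance d = 1.

Enumerate all 2^2 = 4 messages m ∈ F_2^2.
For each, compute codeword c = mG in F_2^4, then tally its weight.
  m = 00 → c = 0000, weight = 0.
  m = 10 → c = 0100, weight = 1.
  m = 01 → c = 0110, weight = 2.
  m = 11 → c = 0010, weight = 1.
Tally weights:
  weight 0: 1 codewords.
  weight 1: 2 codewords.
  weight 2: 1 codewords.
Minimum distance d = smallest w > 0 with A_w > 0 = 1.
Sanity: Σ A_w = 4 = 2^2 = 4 ✓.


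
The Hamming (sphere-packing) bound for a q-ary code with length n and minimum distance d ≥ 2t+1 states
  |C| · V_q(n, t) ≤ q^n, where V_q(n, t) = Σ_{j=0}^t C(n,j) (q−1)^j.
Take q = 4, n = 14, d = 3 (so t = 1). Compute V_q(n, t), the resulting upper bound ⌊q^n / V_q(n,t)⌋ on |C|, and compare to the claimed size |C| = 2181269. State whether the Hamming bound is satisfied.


V_q(n, t) = 43, q^n = 268435456, Hamming bound = 6242685, |C| = 2181269 ≤ bound (satisfied).

Step 1: Compute V_q(n, t) = Σ_{j=0}^1 C(n, j) (q−1)^j.
  j = 0: C(14,0)·(3)^0 = 1·1 = 1.
  j = 1: C(14,1)·(3)^1 = 14·3 = 42.
  V_q(n, t) = 1 + 42 = 43.
Step 2: q^n = 4^14 = 268435456.
Step 3: Hamming bound ⌊q^n / V_q(n,t)⌋ = ⌊268435456/43⌋ = 6242685.
Step 4: Compare |C| = 2181269 to 6242685: satisfied.
The claimed |C| lies below the Hamming bound.


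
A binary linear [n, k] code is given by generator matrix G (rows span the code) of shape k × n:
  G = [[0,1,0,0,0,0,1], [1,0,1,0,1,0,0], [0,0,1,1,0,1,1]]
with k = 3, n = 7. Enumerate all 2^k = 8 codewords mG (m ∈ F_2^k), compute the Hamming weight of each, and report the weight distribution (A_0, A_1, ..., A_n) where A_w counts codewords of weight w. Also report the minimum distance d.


Weight distribution: A_0 = 1, A_2 = 1, A_3 = 1, A_4 = 2, A_5 = 3. Minimum distance d = 2.

Enumerate all 2^3 = 8 messages m ∈ F_2^3.
For each, compute codeword c = mG in F_2^7, then tally its weight.
  m = 000 → c = 0000000, weight = 0.
  m = 100 → c = 0100001, weight = 2.
  m = 010 → c = 1010100, weight = 3.
  m = 110 → c = 1110101, weight = 5.
  m = 001 → c = 0011011, weight = 4.
  m = 101 → c = 0111010, weight = 4.
  m = 011 → c = 1001111, weight = 5.
  m = 111 → c = 1101110, weight = 5.
Tally weights:
  weight 0: 1 codewords.
  weight 2: 1 codewords.
  weight 3: 1 codewords.
  weight 4: 2 codewords.
  weight 5: 3 codewords.
Minimum distance d = smallest w > 0 with A_w > 0 = 2.
Sanity: Σ A_w = 8 = 2^3 = 8 ✓.


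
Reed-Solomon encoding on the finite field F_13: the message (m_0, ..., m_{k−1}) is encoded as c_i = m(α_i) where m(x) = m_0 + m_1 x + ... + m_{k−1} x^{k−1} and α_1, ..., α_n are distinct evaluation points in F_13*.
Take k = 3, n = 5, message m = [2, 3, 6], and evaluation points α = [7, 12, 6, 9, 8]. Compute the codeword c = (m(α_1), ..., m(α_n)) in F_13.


c = [5, 5, 2, 8, 7]

Message polynomial: m(x) = 2 + 3·x + 6·x^2 (mod 13).
For each evaluation point α_i, compute m(α_i) mod 13:
  α_1 = 7: Horner steps 6 → 6 → 5, so m(7) = 5.
  α_2 = 12: Horner steps 6 → 10 → 5, so m(12) = 5.
  α_3 = 6: Horner steps 6 → 0 → 2, so m(6) = 2.
  α_4 = 9: Horner steps 6 → 5 → 8, so m(9) = 8.
  α_5 = 8: Horner steps 6 → 12 → 7, so m(8) = 7.
Codeword c = [5, 5, 2, 8, 7] ∈ F_13^5.


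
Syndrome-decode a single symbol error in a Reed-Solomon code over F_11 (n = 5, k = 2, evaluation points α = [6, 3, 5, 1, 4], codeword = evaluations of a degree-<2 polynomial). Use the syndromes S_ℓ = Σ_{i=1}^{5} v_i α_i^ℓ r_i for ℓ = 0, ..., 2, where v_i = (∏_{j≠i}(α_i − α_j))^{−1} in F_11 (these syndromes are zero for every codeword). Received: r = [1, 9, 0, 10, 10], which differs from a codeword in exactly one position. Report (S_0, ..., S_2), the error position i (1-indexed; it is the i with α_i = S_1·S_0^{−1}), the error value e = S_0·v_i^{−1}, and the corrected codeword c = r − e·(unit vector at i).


S = (8, 8, 8), error at position 4, error magnitude e = 3, c = [1, 9, 0, 7, 10].

Step 1: column multipliers v_i = (∏_{j≠i}(α_i − α_j))^{−1} mod 11.
  i = 1 (α = 6): (6−3)(6−5)(6−1)(6−4) = 3·1·5·2 = 30 ≡ 8, so v_1 = 8^{−1} = 7 (mod 11).
  i = 2 (α = 3): (3−6)(3−5)(3−1)(3−4) = (−3)·(−2)·2·(−1) = −12 ≡ 10, so v_2 = 10^{−1} = 10 (mod 11).
  i = 3 (α = 5): (5−6)(5−3)(5−1)(5−4) = (−1)·2·4·1 = −8 ≡ 3, so v_3 = 3^{−1} = 4 (mod 11).
  i = 4 (α = 1): (1−6)(1−3)(1−5)(1−4) = (−5)·(−2)·(−4)·(−3) = 120 ≡ 10, so v_4 = 10^{−1} = 10 (mod 11).
  i = 5 (α = 4): (4−6)(4−3)(4−5)(4−1) = (−2)·1·(−1)·3 = 6 ≡ 6, so v_5 = 6^{−1} = 2 (mod 11).
  v = [7, 10, 4, 10, 2].
Step 2: syndromes of r = [1, 9, 0, 10, 10] (all sums mod 11).
  S_0 = Σ v_i r_i = 7·1 + 10·9 + 4·0 + 10·10 + 2·10 = 217 ≡ 8.
  S_1 = Σ v_i α_i r_i = 7·6·1 + 10·3·9 + 4·5·0 + 10·1·10 + 2·4·10 = 492 ≡ 8.
  α_i^2 mod 11 = [3, 9, 3, 1, 5].
  S_2 = Σ v_i α_i^2 r_i = 7·3·1 + 10·9·9 + 4·3·0 + 10·1·10 + 2·5·10 = 1031 ≡ 8.
  S = (8, 8, 8) ≠ 0, so r is not a codeword (an error is present).
Step 3: locate the error. For a single error e at position i, S_ℓ = v_i·e·α_i^ℓ, so α_err = S_1/S_0.
  S_0^{−1} = 8^{−1} = 7 (mod 11), so α_err = 8·7 = 56 ≡ 1 = α_4. Error position i = 4.
  Consistency check: S_2/S_1 = 8·7 = 56 ≡ 1 = α_err ✓ (single-error assumption holds).
Step 4: error magnitude e = S_0/v_4 = S_0·∏_{j≠4}(α_4 − α_j) = 8·10 = 80 ≡ 3 (mod 11).
Step 5: correct position 4: c_4 = r_4 − e = 10 − 3 ≡ 7 (mod 11). Hence c = [1, 9, 0, 7, 10].
  Check: interpolating c through the α_i gives m(x) = 6 + 1·x (degree < 2) with m(α_i) = c_i for every i, so c is indeed a codeword.


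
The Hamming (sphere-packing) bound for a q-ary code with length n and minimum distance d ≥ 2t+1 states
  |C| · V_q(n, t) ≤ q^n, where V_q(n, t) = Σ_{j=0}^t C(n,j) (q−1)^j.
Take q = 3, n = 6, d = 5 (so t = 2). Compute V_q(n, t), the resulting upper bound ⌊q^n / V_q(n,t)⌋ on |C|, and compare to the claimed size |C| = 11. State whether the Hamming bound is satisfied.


V_q(n, t) = 73, q^n = 729, Hamming bound = 9, |C| = 11 > bound (violated).

Step 1: Compute V_q(n, t) = Σ_{j=0}^2 C(n, j) (q−1)^j.
  j = 0: C(6,0)·(2)^0 = 1·1 = 1.
  j = 1: C(6,1)·(2)^1 = 6·2 = 12.
  j = 2: C(6,2)·(2)^2 = 15·4 = 60.
  V_q(n, t) = 1 + 12 + 60 = 73.
Step 2: q^n = 3^6 = 729.
Step 3: Hamming bound ⌊q^n / V_q(n,t)⌋ = ⌊729/73⌋ = 9.
Step 4: Compare |C| = 11 to 9: violated.
The claimed |C| lies above the Hamming bound, so no 3-ary code of length 6 with d ≥ 5 can have 11 codewords.


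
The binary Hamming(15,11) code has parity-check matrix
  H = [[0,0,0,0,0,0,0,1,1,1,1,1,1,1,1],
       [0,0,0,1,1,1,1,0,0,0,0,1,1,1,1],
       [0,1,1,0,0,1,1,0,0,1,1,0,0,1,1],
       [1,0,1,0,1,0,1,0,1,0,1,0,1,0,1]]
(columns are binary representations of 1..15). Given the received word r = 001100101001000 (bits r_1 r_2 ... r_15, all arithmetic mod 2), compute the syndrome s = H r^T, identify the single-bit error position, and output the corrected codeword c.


s = (0, 1, 0, 1)^T, error position = 5, corrected codeword c = 001110101001000

Compute s = H r^T mod 2 one row at a time:
  s_1 = 0 + 1 + 0 + 0 + 1 + 0 + 0 + 0 = 2 ≡ 0 (mod 2).
  s_2 = 1 + 0 + 0 + 1 + 1 + 0 + 0 + 0 = 3 ≡ 1 (mod 2).
  s_3 = 0 + 1 + 0 + 1 + 0 + 0 + 0 + 0 = 2 ≡ 0 (mod 2).
  s_4 = 0 + 1 + 0 + 1 + 1 + 0 + 0 + 0 = 3 ≡ 1 (mod 2).
s = (0, 1, 0, 1)^T — this equals column 5 of H (binary 0101), so error is at position 5.
Correct: flip bit 5 of r = 001100101001000 to get c = 001110101001000.


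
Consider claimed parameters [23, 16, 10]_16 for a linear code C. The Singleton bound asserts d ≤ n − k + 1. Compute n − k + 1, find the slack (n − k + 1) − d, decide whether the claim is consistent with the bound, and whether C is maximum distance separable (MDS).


Singleton RHS = n − k + 1 = 8, slack = -2, bound violated (no such code; not MDS).

Singleton bound: d ≤ n − k + 1.
Here n = 23, k = 16, so n − k + 1 = 8.
Given d = 10, check d ≤ 8: NO.
Slack = (n − k + 1) − d = -2.
The slack is negative: d = 10 exceeds n − k + 1 = 8 by 2, so the Singleton bound is violated and no linear [23, 16, 10]_16 code can exist. In particular it is not MDS (MDS requires d = n − k + 1 exactly).
Description: the claimed parameters are [23, 16, 10]_16; such a code would be impossible (violates the Singleton bound).


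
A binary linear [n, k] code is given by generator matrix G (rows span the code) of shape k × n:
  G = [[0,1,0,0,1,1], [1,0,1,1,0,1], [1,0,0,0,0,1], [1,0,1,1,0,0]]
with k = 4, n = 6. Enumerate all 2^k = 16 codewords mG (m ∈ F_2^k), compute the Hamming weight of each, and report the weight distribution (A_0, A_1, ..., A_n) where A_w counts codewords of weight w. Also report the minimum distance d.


Weight distribution: A_0 = 1, A_1 = 2, A_2 = 3, A_3 = 4, A_4 = 3, A_5 = 2, A_6 = 1. Minimum distance d = 1.

Enumerate all 2^4 = 16 messages m ∈ F_2^4.
For each, compute codeword c = mG in F_2^6, then tally its weight.
  m = 0000 → c = 000000, weight = 0.
  m = 1000 → c = 010011, weight = 3.
  m = 0100 → c = 101101, weight = 4.
  m = 1100 → c = 111110, weight = 5.
  m = 0010 → c = 100001, weight = 2.
  m = 1010 → c = 110010, weight = 3.
  m = 0110 → c = 001100, weight = 2.
  m = 1110 → c = 011111, weight = 5.
  m = 0001 → c = 101100, weight = 3.
  m = 1001 → c = 111111, weight = 6.
  m = 0101 → c = 000001, weight = 1.
  m = 1101 → c = 010010, weight = 2.
  m = 0011 → c = 001101, weight = 3.
  m = 1011 → c = 011110, weight = 4.
  m = 0111 → c = 100000, weight = 1.
  m = 1111 → c = 110011, weight = 4.
Tally weights:
  weight 0: 1 codewords.
  weight 1: 2 codewords.
  weight 2: 3 codewords.
  weight 3: 4 codewords.
  weight 4: 3 codewords.
  weight 5: 2 codewords.
  weight 6: 1 codewords.
Minimum distance d = smallest w > 0 with A_w > 0 = 1.
Sanity: Σ A_w = 16 = 2^4 = 16 ✓.


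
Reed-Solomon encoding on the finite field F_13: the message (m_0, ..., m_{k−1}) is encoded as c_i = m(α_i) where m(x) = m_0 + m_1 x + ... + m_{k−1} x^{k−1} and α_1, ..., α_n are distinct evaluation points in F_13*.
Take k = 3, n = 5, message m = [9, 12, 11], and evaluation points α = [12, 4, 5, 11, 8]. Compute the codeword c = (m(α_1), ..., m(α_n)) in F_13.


c = [8, 12, 6, 3, 3]

Message polynomial: m(x) = 9 + 12·x + 11·x^2 (mod 13).
For each evaluation point α_i, compute m(α_i) mod 13:
  α_1 = 12: Horner steps 11 → 1 → 8, so m(12) = 8.
  α_2 = 4: Horner steps 11 → 4 → 12, so m(4) = 12.
  α_3 = 5: Horner steps 11 → 2 → 6, so m(5) = 6.
  α_4 = 11: Horner steps 11 → 3 → 3, so m(11) = 3.
  α_5 = 8: Horner steps 11 → 9 → 3, so m(8) = 3.
Codeword c = [8, 12, 6, 3, 3] ∈ F_13^5.


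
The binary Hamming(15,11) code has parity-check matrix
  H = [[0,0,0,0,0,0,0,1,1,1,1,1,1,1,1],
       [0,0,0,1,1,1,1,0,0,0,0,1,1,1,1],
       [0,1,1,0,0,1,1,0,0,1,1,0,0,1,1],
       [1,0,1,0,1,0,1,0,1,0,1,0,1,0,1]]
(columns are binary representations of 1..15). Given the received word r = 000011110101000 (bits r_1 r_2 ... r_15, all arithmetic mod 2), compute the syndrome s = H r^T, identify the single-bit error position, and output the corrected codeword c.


s = (1, 0, 1, 0)^T, error position = 10, corrected codeword c = 000011110001000

Compute s = H r^T mod 2 one row at a time:
  s_1 = 1 + 0 + 1 + 0 + 1 + 0 + 0 + 0 = 3 ≡ 1 (mod 2).
  s_2 = 0 + 1 + 1 + 1 + 1 + 0 + 0 + 0 = 4 ≡ 0 (mod 2).
  s_3 = 0 + 0 + 1 + 1 + 1 + 0 + 0 + 0 = 3 ≡ 1 (mod 2).
  s_4 = 0 + 0 + 1 + 1 + 0 + 0 + 0 + 0 = 2 ≡ 0 (mod 2).
s = (1, 0, 1, 0)^T — this equals column 10 of H (binary 1010), so error is at position 10.
Correct: flip bit 10 of r = 000011110101000 to get c = 000011110001000.


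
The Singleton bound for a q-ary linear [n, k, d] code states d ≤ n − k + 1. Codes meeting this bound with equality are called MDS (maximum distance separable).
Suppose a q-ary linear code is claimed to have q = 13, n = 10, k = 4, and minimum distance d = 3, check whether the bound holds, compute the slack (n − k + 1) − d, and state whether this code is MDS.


Singleton RHS = n − k + 1 = 7, slack = 4, bound satisfied, not MDS.

Singleton bound: d ≤ n − k + 1.
Here n = 10, k = 4, so n − k + 1 = 7.
Given d = 3, check d ≤ 7: YES.
Slack = (n − k + 1) − d = 4.
The code is NOT MDS (slack = 4 > 0).
Description: the claimed parameters are [10, 4, 3]_13; such a code would be non-MDS.


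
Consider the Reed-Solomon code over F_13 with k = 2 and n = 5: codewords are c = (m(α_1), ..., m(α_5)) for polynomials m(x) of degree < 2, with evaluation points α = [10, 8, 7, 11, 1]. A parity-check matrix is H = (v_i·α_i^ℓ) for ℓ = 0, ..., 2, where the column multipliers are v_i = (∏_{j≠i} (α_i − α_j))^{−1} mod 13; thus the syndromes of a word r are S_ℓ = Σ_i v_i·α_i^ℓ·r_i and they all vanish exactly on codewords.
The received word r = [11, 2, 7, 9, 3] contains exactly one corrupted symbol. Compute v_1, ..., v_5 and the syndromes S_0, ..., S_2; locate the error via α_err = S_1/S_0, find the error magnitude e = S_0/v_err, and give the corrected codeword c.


S = (7, 10, 5), error at position 3, error magnitude e = 3, c = [11, 2, 4, 9, 3].

Step 1: column multipliers v_i = (∏_{j≠i}(α_i − α_j))^{−1} mod 13.
  i = 1 (α = 10): (10−8)(10−7)(10−11)(10−1) = 2·3·(−1)·9 = −54 ≡ 11, so v_1 = 11^{−1} = 6 (mod 13).
  i = 2 (α = 8): (8−10)(8−7)(8−11)(8−1) = (−2)·1·(−3)·7 = 42 ≡ 3, so v_2 = 3^{−1} = 9 (mod 13).
  i = 3 (α = 7): (7−10)(7−8)(7−11)(7−1) = (−3)·(−1)·(−4)·6 = −72 ≡ 6, so v_3 = 6^{−1} = 11 (mod 13).
  i = 4 (α = 11): (11−10)(11−8)(11−7)(11−1) = 1·3·4·10 = 120 ≡ 3, so v_4 = 3^{−1} = 9 (mod 13).
  i = 5 (α = 1): (1−10)(1−8)(1−7)(1−11) = (−9)·(−7)·(−6)·(−10) = 3780 ≡ 10, so v_5 = 10^{−1} = 4 (mod 13).
  v = [6, 9, 11, 9, 4].
Step 2: syndromes of r = [11, 2, 7, 9, 3] (all sums mod 13).
  S_0 = Σ v_i r_i = 6·11 + 9·2 + 11·7 + 9·9 + 4·3 = 254 ≡ 7.
  S_1 = Σ v_i α_i r_i = 6·10·11 + 9·8·2 + 11·7·7 + 9·11·9 + 4·1·3 = 2246 ≡ 10.
  α_i^2 mod 13 = [9, 12, 10, 4, 1].
  S_2 = Σ v_i α_i^2 r_i = 6·9·11 + 9·12·2 + 11·10·7 + 9·4·9 + 4·1·3 = 1916 ≡ 5.
  S = (7, 10, 5) ≠ 0, so r is not a codeword (an error is present).
Step 3: locate the error. For a single error e at position i, S_ℓ = v_i·e·α_i^ℓ, so α_err = S_1/S_0.
  S_0^{−1} = 7^{−1} = 2 (mod 13), so α_err = 10·2 = 20 ≡ 7 = α_3. Error position i = 3.
  Consistency check: S_2/S_1 = 5·4 = 20 ≡ 7 = α_err ✓ (single-error assumption holds).
Step 4: error magnitude e = S_0/v_3 = S_0·∏_{j≠3}(α_3 − α_j) = 7·6 = 42 ≡ 3 (mod 13).
Step 5: correct position 3: c_3 = r_3 − e = 7 − 3 ≡ 4 (mod 13). Hence c = [11, 2, 4, 9, 3].
  Check: interpolating c through the α_i gives m(x) = 5 + 11·x (degree < 2) with m(α_i) = c_i for every i, so c is indeed a codeword.
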